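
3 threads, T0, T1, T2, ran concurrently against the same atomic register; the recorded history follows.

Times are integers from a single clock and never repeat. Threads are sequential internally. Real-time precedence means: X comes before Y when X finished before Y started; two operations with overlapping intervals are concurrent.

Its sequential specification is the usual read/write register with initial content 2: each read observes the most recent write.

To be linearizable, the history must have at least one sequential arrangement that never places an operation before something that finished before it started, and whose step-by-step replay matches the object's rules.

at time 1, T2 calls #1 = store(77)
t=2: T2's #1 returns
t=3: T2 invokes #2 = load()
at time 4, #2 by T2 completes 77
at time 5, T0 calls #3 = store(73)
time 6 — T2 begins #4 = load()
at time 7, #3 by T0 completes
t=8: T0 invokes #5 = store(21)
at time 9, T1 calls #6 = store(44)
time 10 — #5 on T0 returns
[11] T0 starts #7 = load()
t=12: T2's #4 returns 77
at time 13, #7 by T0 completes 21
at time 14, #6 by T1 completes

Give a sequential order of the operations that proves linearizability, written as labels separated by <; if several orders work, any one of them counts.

#1 < #2 < #4 < #3 < #5 < #7 < #6

1. #1 store(77), leaving value 77
2. #2 load() → 77, leaving value 77
3. #4 load() → 77, leaving value 77
4. #3 store(73), leaving value 73
5. #5 store(21), leaving value 21
6. #7 load() → 21, leaving value 21
7. #6 store(44), leaving value 44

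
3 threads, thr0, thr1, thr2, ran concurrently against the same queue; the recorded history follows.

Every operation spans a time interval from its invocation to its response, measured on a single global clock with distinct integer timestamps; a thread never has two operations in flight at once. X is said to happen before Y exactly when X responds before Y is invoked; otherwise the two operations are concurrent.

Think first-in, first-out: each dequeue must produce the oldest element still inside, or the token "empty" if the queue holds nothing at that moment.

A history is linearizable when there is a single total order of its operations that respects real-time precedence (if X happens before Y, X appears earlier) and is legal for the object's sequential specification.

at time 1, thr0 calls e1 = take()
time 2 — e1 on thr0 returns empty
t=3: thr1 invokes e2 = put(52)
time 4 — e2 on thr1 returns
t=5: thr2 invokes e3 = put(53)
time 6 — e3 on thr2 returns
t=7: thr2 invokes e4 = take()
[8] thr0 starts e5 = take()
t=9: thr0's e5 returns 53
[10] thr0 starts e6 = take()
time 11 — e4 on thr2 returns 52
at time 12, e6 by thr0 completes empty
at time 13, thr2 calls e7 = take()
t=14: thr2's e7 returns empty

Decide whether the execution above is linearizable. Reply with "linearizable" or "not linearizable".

linearizable

a witness: e1, e2, e3, e4, e5, e6, e7
1. e1 take() → empty, leaving queue <>
2. e2 put(52), leaving queue <52>
3. e3 put(53), leaving queue <52,53>
4. e4 take() → 52, leaving queue <53>
5. e5 take() → 53, leaving queue <>
6. e6 take() → empty, leaving queue <>
7. e7 take() → empty, leaving queue <>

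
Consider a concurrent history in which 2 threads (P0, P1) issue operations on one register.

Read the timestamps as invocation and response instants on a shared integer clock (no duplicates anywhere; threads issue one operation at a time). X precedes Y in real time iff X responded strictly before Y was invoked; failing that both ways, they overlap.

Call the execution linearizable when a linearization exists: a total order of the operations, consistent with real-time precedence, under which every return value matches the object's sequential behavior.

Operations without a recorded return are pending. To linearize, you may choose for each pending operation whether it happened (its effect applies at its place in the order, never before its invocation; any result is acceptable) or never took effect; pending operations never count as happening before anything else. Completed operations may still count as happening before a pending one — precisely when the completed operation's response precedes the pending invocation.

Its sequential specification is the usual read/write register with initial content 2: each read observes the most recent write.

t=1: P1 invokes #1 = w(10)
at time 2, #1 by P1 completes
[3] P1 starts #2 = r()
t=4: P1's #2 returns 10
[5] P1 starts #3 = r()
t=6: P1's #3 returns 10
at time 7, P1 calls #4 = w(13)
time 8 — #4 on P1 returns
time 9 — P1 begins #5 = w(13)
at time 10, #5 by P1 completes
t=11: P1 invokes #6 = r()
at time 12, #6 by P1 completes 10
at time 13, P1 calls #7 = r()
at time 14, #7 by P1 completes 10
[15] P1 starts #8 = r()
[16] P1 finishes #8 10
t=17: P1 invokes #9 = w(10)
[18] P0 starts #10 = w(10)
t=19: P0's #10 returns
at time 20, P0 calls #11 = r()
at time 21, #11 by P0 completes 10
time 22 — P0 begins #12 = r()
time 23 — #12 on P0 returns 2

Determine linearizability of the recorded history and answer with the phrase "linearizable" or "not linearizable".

the violation lands at event 12, #6's response at time 12: events 1..11 linearize, events 1..12 do not
a single order respects real time; the 6 completed register operations fail replay along it
one such order, #1, #2, #3, #4, #5, #6, breaks at step 6 where #6 r() → 10 is illegal

not linearizable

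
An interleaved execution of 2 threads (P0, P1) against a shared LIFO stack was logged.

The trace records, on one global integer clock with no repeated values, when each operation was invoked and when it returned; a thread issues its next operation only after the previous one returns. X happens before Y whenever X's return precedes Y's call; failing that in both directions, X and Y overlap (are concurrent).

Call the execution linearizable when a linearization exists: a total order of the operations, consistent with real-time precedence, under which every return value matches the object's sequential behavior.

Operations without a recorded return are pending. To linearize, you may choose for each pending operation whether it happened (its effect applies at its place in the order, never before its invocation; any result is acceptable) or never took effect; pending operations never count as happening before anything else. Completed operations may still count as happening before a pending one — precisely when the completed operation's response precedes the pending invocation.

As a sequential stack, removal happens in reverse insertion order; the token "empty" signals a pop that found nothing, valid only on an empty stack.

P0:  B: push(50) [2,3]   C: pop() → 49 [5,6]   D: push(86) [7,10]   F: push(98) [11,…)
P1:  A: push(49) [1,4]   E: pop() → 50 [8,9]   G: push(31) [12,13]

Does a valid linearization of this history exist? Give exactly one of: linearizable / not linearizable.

linearizable

a witness: B, A, C, E, D, F, G
after step 1 (B push(50)): stack <50>
after step 2 (A push(49)): stack <50,49>
after step 3 (C pop() → 49): stack <50>
after step 4 (E pop() → 50): stack <>
after step 5 (D push(86)): stack <86>
after step 6 (F push(98) (pending, included)): stack <86,98>
after step 7 (G push(31)): stack <86,98,31>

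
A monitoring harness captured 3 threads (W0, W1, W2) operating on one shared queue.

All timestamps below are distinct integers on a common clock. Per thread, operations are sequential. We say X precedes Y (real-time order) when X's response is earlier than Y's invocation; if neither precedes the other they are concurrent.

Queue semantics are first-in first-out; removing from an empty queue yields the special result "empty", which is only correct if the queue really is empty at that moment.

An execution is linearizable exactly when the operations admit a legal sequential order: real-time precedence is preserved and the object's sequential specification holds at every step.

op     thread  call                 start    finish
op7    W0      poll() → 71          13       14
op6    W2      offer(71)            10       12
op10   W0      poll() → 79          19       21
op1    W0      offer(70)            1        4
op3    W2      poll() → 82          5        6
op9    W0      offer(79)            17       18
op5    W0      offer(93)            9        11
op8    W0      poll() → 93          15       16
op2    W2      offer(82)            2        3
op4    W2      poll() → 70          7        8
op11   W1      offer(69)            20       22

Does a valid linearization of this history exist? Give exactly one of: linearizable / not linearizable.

linearizable

witness order: op2, op1, op3, op4, op6, op5, op7, op8, op9, op10, op11
1. op2 offer(82), leaving queue <82>
2. op1 offer(70), leaving queue <82,70>
3. op3 poll() → 82, leaving queue <70>
4. op4 poll() → 70, leaving queue <>
5. op6 offer(71), leaving queue <71>
6. op5 offer(93), leaving queue <71,93>
7. op7 poll() → 71, leaving queue <93>
8. op8 poll() → 93, leaving queue <>
9. op9 offer(79), leaving queue <79>
10. op10 poll() → 79, leaving queue <>
11. op11 offer(69), leaving queue <69>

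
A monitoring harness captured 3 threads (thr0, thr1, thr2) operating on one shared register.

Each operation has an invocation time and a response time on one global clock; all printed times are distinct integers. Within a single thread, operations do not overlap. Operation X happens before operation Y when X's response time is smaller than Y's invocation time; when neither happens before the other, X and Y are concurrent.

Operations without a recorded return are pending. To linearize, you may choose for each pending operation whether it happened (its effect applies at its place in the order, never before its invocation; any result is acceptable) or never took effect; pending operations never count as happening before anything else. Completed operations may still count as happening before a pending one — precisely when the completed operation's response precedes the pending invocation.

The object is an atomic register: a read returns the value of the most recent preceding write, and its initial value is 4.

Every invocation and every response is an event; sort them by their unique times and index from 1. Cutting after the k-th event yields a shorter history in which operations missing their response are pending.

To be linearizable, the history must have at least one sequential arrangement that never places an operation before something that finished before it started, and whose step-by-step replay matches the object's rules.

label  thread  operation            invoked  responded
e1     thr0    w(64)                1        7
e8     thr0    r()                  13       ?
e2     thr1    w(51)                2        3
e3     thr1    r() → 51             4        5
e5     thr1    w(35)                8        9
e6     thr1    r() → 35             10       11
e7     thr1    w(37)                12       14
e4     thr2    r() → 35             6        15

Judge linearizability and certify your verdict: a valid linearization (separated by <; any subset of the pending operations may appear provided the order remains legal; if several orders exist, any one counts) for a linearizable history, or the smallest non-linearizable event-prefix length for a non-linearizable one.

linearizable — witness: e1 < e2 < e3 < e5 < e4 < e6 < e7

step 1: e1 w(64) — value 64
step 2: e2 w(51) — value 51
step 3: e3 r() → 51 — value 51
step 4: e5 w(35) — value 35
step 5: e4 r() → 35 — value 35
step 6: e6 r() → 35 — value 35
step 7: e7 w(37) — value 37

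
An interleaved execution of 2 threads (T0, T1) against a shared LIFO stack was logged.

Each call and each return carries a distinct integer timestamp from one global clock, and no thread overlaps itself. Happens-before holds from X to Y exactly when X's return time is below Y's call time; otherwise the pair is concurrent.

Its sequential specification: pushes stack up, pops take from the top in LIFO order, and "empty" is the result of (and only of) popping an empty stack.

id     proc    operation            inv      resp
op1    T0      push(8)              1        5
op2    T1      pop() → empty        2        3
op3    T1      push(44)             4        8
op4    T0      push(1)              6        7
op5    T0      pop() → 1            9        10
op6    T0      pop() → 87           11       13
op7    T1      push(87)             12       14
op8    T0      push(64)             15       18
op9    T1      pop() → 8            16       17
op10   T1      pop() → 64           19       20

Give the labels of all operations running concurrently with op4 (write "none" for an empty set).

op3

op4 spans [6,7]; an op avoiding the whole window 6..7 is ordered, any other is concurrent
op1 [1,5]: before
op2 [2,3]: before
op3 [4,8]: concurrent
op5 [9,10]: after
op6 [11,13]: after
op7 [12,14]: after
op8 [15,18]: after
op9 [16,17]: after
op10 [19,20]: after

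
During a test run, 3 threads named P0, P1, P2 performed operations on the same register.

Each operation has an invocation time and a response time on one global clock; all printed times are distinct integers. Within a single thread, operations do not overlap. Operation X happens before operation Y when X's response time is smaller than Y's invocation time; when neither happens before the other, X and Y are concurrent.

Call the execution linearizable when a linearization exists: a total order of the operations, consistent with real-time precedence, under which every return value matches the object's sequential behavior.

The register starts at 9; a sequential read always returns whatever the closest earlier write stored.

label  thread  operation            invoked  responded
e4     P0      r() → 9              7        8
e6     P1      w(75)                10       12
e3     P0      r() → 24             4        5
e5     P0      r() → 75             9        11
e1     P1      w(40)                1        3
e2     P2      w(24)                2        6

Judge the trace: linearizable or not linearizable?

not linearizable

through event 7 a valid linearization exists; event 8 (e4 responding at time 8) ends that
real-time-consistent orders of the 4 completed operations: 3 — all fail the register replay
one such order, e1, e2, e3, e4, breaks at step 4 where e4 r() → 9 is illegal
one such order, e1, e3, e2, e4, breaks at step 2 where e3 r() → 24 is illegal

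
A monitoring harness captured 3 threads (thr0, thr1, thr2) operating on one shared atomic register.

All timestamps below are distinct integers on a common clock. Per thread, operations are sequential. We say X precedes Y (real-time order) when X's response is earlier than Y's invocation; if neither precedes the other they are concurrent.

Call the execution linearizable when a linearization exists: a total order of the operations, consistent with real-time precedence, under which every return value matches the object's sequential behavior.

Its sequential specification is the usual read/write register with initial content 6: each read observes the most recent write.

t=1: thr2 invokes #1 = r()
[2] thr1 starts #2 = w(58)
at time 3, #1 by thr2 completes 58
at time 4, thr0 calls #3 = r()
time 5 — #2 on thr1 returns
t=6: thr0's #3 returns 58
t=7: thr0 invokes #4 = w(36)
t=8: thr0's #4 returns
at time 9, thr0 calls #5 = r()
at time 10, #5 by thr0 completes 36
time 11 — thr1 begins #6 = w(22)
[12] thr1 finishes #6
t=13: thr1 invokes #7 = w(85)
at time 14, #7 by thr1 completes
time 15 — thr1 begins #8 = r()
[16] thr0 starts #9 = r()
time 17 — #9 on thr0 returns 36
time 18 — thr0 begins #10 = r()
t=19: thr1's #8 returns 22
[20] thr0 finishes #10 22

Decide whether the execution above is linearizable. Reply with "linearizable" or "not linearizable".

already the first 17 events (up to #9's response at time 17) admit no linearization; the first 16 still do
real-time-consistent orders of the 8 completed operations: 3 — all fail the atomic register replay
every completion of the 1 pending operation (#8) was checked; none linearizes
e.g. #1, #2, #3, #4, #5, #6, #7, #9 (pending dropped): illegal at step 1, since #1 r() → 58 cannot apply there
e.g. #1, #3, #2, #4, #5, #6, #7, #9 (pending dropped): illegal at step 1, since #1 r() → 58 cannot apply there

not linearizable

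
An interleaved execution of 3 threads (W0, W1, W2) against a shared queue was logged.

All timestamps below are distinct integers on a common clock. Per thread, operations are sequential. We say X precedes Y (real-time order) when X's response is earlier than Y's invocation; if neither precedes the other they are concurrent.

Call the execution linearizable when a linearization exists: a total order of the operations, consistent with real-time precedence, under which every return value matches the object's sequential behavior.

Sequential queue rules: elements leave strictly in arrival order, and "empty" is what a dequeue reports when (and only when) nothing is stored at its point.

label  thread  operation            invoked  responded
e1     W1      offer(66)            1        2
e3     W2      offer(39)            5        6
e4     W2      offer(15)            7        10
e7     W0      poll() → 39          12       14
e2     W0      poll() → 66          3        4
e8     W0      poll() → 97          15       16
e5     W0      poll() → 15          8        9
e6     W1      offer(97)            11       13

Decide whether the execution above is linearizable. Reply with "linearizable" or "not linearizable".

not linearizable

already the first 9 events (up to e5's response at time 9) admit no linearization; the first 8 still do
exhaustive check: the 4 completed queue ops admit one real-time order; illegal
every completion of the 1 pending operation (e4) was checked; none linearizes
sample order e1, e2, e3, e5 (pending dropped) stalls at step 4 — e5 poll() → 15 has no legal effect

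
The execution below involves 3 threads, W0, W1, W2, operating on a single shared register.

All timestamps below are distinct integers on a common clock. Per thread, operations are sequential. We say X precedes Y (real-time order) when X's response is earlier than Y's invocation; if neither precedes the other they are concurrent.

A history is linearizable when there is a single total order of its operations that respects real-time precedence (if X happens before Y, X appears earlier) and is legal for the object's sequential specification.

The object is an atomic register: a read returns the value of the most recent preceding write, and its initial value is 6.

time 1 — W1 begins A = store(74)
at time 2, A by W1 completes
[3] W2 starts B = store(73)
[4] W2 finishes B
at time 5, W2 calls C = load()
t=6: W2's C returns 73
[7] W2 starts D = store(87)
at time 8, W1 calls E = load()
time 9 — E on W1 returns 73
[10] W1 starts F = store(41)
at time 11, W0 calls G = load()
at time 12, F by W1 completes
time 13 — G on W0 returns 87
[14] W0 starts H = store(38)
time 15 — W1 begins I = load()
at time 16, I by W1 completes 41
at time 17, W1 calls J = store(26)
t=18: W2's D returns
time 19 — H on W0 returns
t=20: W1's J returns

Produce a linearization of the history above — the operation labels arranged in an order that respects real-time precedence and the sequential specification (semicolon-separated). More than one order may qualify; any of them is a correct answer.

A; B; C; E; D; G; F; I; H; J

1. A store(74), leaving value 74
2. B store(73), leaving value 73
3. C load() → 73, leaving value 73
4. E load() → 73, leaving value 73
5. D store(87), leaving value 87
6. G load() → 87, leaving value 87
7. F store(41), leaving value 41
8. I load() → 41, leaving value 41
9. H store(38), leaving value 38
10. J store(26), leaving value 26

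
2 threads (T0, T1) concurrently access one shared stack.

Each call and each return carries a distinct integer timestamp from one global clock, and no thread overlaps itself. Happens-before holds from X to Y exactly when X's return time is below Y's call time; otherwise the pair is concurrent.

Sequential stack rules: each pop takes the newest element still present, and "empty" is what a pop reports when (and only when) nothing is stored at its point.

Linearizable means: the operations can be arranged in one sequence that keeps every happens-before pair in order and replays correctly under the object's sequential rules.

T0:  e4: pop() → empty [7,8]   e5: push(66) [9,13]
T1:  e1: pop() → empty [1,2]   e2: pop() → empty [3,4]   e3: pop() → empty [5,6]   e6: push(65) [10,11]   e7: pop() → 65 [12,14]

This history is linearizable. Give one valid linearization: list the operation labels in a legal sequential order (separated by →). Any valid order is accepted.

1. e1 pop() → empty, leaving stack <>
2. e2 pop() → empty, leaving stack <>
3. e3 pop() → empty, leaving stack <>
4. e4 pop() → empty, leaving stack <>
5. e5 push(66), leaving stack <66>
6. e6 push(65), leaving stack <66,65>
7. e7 pop() → 65, leaving stack <66>

e1 → e2 → e3 → e4 → e5 → e6 → e7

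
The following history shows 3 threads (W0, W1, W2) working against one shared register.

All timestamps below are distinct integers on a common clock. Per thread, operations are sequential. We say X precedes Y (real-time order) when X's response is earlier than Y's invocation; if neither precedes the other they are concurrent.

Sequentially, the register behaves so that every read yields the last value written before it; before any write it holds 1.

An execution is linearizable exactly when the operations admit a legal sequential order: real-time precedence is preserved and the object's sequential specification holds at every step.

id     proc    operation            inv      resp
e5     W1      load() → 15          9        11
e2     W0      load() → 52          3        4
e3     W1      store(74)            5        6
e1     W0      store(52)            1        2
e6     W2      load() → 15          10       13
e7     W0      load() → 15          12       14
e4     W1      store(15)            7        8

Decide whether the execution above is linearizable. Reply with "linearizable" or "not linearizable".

linearizable

a witness: e1, e2, e3, e4, e5, e6, e7
step 1: e1 store(52) — value 52
step 2: e2 load() → 52 — value 52
step 3: e3 store(74) — value 74
step 4: e4 store(15) — value 15
step 5: e5 load() → 15 — value 15
step 6: e6 load() → 15 — value 15
step 7: e7 load() → 15 — value 15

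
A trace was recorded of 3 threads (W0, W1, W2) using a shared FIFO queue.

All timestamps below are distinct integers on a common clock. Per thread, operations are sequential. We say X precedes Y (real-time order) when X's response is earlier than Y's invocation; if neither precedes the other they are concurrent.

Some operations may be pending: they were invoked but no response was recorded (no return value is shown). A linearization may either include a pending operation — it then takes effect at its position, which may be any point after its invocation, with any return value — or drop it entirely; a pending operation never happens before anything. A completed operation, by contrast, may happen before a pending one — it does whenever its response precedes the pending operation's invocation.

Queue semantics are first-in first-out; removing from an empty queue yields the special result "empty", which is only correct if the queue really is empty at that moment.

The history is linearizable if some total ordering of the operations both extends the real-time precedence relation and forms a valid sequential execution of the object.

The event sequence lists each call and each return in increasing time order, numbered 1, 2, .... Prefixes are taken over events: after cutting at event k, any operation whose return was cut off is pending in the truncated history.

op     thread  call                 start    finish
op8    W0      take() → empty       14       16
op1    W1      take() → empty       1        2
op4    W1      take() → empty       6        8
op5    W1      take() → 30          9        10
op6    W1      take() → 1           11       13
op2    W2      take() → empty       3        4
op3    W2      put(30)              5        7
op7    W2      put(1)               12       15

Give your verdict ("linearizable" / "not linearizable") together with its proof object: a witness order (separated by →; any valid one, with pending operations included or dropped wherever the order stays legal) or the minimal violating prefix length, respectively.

after step 1 (op1 take() → empty): queue <>
after step 2 (op2 take() → empty): queue <>
after step 3 (op4 take() → empty): queue <>
after step 4 (op3 put(30)): queue <30>
after step 5 (op5 take() → 30): queue <>
after step 6 (op7 put(1)): queue <1>
after step 7 (op6 take() → 1): queue <>
after step 8 (op8 take() → empty): queue <>

linearizable — witness: op1 → op2 → op4 → op3 → op5 → op7 → op6 → op8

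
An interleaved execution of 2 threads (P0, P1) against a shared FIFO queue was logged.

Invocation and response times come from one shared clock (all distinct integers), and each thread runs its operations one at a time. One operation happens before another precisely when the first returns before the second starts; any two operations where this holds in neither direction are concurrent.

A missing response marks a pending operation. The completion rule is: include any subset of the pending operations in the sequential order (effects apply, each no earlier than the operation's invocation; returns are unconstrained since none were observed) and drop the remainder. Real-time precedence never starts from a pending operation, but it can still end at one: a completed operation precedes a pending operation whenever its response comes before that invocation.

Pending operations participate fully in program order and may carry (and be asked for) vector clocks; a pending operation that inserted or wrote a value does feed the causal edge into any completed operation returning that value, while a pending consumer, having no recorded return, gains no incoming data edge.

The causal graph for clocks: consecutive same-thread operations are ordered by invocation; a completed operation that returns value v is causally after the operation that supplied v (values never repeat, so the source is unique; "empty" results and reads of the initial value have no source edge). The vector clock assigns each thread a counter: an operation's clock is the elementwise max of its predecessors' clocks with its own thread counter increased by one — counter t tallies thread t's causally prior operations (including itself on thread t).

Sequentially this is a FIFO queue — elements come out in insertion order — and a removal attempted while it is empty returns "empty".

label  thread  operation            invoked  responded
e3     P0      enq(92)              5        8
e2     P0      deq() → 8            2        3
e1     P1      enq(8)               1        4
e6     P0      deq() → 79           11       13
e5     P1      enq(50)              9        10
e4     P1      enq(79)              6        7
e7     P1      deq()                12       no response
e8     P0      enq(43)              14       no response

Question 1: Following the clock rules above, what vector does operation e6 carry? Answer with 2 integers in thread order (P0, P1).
(3, 2)

no predecessors for e1 (invoked 1): P1 increments from zero → (0, 1)
invoked at 6, e4 merges VC(e1)=(0, 1) and bumps P1's slot → (0, 2)
invoked at 2, e2 merges VC(e1)=(0, 1) and bumps P0's slot → (1, 1)
invoked at 9, e5 merges VC(e4)=(0, 2) and bumps P1's slot → (0, 3)
invoked at 5, e3 merges VC(e2)=(1, 1) and bumps P0's slot → (2, 1)
invoked at 12, e7 merges VC(e5)=(0, 3) and bumps P1's slot → (0, 4)
invoked at 11, e6 merges VC(e3)=(2, 1), VC(e4)=(0, 2) and bumps P0's slot → (3, 2)
invoked at 14, e8 merges VC(e6)=(3, 2) and bumps P0's slot → (4, 2)
target: VC(e6) = (3, 2)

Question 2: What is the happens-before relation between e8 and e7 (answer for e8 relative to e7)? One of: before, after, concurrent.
concurrent

e8 spans [14,…), e7 spans [12,…)
the intervals overlap in both directions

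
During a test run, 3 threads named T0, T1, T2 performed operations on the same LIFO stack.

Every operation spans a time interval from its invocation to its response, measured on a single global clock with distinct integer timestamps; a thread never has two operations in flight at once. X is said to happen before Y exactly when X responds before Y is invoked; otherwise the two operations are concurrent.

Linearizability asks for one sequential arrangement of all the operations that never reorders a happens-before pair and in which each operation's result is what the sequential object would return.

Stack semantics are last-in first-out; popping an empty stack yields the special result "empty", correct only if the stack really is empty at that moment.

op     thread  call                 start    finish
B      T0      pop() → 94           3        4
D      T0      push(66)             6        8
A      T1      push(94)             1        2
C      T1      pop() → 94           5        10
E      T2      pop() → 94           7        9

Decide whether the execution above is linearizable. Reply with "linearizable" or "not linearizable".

not linearizable

events 1..8 are fine; event 9 — the response of E at time 9 — makes the prefix non-linearizable
2 orders of the 4 completed LIFO stack ops respect real time; none is legal
every completion of the 1 pending operation (C) was checked; none linearizes
take A, B, D, E (pending dropped): step 4 already fails, because E pop() → 94 cannot occur there
take A, B, E, D (pending dropped): step 3 already fails, because E pop() → 94 cannot occur there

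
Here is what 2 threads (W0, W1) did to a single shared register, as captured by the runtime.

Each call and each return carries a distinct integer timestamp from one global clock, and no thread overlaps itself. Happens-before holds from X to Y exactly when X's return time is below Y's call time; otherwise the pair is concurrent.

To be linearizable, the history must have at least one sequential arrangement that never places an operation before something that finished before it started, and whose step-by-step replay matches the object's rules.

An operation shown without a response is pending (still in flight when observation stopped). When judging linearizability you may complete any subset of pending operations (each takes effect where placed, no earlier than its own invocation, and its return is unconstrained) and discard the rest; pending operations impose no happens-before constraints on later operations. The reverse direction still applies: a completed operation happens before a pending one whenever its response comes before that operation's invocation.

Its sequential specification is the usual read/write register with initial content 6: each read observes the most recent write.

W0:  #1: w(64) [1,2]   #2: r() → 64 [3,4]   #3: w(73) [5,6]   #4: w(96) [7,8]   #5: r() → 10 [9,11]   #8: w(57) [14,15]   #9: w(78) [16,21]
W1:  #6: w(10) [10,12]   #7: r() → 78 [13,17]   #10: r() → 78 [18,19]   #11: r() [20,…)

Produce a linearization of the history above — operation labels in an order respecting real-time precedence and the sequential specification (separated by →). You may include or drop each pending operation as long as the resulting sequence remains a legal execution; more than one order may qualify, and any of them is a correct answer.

#1 → #2 → #3 → #4 → #6 → #5 → #8 → #9 → #7 → #10

1. #1 w(64), leaving value 64
2. #2 r() → 64, leaving value 64
3. #3 w(73), leaving value 73
4. #4 w(96), leaving value 96
5. #6 w(10), leaving value 10
6. #5 r() → 10, leaving value 10
7. #8 w(57), leaving value 57
8. #9 w(78), leaving value 78
9. #7 r() → 78, leaving value 78
10. #10 r() → 78, leaving value 78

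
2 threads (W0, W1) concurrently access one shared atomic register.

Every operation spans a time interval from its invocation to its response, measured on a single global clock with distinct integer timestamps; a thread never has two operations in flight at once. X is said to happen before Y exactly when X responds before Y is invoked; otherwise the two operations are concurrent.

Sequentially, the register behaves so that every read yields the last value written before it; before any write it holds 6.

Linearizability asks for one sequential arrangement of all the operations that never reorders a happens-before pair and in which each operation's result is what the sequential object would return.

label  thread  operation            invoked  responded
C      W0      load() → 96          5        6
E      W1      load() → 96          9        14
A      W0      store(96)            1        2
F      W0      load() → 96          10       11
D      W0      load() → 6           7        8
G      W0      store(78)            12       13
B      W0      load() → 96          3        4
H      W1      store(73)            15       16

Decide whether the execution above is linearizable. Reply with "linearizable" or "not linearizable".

already the first 8 events (up to D's response at time 8) admit no linearization; the first 7 still do
the sole real-time-consistent order of 4 completed operations fails the atomic register replay
for example A, B, C, D fails at step 4: D load() → 6 is not legal there

not linearizable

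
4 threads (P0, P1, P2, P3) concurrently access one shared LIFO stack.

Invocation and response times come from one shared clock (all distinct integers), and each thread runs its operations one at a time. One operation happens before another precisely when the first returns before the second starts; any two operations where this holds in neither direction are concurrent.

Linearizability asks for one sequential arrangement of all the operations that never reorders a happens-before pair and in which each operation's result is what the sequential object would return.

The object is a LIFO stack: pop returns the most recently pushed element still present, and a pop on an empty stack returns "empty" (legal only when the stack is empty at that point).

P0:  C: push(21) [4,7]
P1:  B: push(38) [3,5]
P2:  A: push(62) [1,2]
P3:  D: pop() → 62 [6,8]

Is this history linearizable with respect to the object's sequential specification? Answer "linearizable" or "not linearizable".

the violation lands at event 8, D's response at time 8: events 1..7 linearize, events 1..8 do not
checked exhaustively: 3 real-time-consistent orders of 4 completed operations, zero legal LIFO stack replays
take A, B, C, D: step 4 already fails, because D pop() → 62 cannot occur there
take A, B, D, C: step 3 already fails, because D pop() → 62 cannot occur there

not linearizable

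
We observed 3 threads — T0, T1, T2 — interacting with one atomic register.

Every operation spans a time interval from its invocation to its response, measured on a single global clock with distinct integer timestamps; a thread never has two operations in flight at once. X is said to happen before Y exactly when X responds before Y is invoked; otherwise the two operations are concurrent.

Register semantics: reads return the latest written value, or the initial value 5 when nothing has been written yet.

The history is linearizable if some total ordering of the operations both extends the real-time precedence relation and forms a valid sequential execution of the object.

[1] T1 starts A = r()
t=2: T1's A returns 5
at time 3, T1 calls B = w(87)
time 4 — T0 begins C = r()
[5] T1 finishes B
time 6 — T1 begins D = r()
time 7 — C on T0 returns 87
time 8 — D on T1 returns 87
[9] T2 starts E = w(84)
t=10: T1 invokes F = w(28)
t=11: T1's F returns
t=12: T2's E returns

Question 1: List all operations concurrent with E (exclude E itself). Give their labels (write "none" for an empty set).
F

concurrent with E ([9,12]): every op whose interval crosses 9..12
A [1,2]: before
B [3,5]: before
C [4,7]: before
D [6,8]: before
F [10,11]: concurrent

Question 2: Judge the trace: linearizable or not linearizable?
linearizable

witness order: A, B, C, D, E, F
1. A r() → 5, leaving value 5
2. B w(87), leaving value 87
3. C r() → 87, leaving value 87
4. D r() → 87, leaving value 87
5. E w(84), leaving value 84
6. F w(28), leaving value 28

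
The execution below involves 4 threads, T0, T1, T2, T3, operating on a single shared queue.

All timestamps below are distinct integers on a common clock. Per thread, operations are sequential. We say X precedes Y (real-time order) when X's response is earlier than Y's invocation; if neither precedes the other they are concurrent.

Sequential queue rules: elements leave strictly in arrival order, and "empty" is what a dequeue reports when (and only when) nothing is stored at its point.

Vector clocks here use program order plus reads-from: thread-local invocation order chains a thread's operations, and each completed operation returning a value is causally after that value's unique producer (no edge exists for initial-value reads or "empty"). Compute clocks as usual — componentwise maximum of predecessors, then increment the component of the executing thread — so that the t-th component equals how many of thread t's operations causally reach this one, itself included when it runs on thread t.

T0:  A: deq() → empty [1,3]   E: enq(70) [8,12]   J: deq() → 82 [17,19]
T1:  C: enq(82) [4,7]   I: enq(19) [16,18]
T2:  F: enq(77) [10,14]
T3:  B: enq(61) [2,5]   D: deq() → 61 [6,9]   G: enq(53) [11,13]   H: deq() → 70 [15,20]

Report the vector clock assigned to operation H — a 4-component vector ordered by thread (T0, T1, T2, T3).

(2, 0, 0, 4)

B (invocation 2): nothing precedes it; T3's component alone gives (0, 0, 0, 1)
F (invocation 10): nothing precedes it; T2's component alone gives (0, 0, 1, 0)
C (invocation 4): nothing precedes it; T1's component alone gives (0, 1, 0, 0)
A (invocation 1): nothing precedes it; T0's component alone gives (1, 0, 0, 0)
D (invocation 6): componentwise max over VC(B)=(0, 0, 0, 1), +1 at T3, giving (0, 0, 0, 2)
I (invocation 16): componentwise max over VC(C)=(0, 1, 0, 0), +1 at T1, giving (0, 2, 0, 0)
E (invocation 8): componentwise max over VC(A)=(1, 0, 0, 0), +1 at T0, giving (2, 0, 0, 0)
G (invocation 11): componentwise max over VC(D)=(0, 0, 0, 2), +1 at T3, giving (0, 0, 0, 3)
J (invocation 17): componentwise max over VC(C)=(0, 1, 0, 0), VC(E)=(2, 0, 0, 0), +1 at T0, giving (3, 1, 0, 0)
H (invocation 15): componentwise max over VC(E)=(2, 0, 0, 0), VC(G)=(0, 0, 0, 3), +1 at T3, giving (2, 0, 0, 4)
target: VC(H) = (2, 0, 0, 4)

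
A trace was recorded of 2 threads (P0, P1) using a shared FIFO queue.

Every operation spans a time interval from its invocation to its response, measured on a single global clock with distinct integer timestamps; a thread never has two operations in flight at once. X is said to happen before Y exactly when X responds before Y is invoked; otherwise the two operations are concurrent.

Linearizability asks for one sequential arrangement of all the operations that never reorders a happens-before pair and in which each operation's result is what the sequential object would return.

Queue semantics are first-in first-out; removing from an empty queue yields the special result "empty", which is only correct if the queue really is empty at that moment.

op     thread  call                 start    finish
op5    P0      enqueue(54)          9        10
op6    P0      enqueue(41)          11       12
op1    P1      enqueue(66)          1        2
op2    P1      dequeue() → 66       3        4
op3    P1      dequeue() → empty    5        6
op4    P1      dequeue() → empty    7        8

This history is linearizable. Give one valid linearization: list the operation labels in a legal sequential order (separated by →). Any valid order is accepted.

op1 → op2 → op3 → op4 → op5 → op6

step 1: op1 enqueue(66) — queue <66>
step 2: op2 dequeue() → 66 — queue <>
step 3: op3 dequeue() → empty — queue <>
step 4: op4 dequeue() → empty — queue <>
step 5: op5 enqueue(54) — queue <54>
step 6: op6 enqueue(41) — queue <54,41>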